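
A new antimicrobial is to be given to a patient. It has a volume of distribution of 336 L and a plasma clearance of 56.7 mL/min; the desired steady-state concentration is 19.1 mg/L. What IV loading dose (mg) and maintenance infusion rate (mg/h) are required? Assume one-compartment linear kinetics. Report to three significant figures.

Loading dose = Vd × C = 336.0 × 19.1 = 6418 mg
Convert clearance: 56.7 mL/min × 60 min/h ÷ 1000 mL/L = 3.402 L/h
Maintenance infusion rate = CL × Css = 3.402 × 19.1 = 64.98 mg/h

(a) 6420 mg; (b) 65.0 mg/h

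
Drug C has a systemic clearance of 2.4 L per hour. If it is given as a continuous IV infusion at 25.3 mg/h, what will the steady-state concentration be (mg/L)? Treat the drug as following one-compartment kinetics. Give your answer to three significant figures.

Css = rate / CL = 25.3 / 2.400 = 10.54 mg/L

10.5 mg/L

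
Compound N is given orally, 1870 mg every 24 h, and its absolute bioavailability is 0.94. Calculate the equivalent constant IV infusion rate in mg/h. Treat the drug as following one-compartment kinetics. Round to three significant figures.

73.2 mg/h

Equivalent systemic input: infusion rate = F·D/τ.
Rate = 0.94 × 1870 / 24 = 73.24 mg/h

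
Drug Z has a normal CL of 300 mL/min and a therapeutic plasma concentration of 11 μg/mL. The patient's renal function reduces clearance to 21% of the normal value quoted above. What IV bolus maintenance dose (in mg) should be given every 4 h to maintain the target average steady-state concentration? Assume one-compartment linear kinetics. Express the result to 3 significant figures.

CL = 300 mL/min × 60/1000 = 18.00 L/h
Patient clearance = 0.21 × 18.00 = 3.780 L/h
At steady state, dose per interval replaces the amount cleared in that interval: D/τ = CL·Css.
D = CL × Css × τ = 3.780 × 11 × 4 = 166.3 mg

166 mg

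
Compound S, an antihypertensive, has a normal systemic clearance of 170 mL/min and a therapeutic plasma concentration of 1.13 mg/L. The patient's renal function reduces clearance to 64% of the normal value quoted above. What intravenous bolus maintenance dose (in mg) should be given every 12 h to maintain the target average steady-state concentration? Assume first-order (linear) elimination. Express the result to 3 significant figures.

88.5 mg

CL = 170 mL/min × 60/1000 = 10.20 L/h
Patient clearance = 0.64 × 10.20 = 6.528 L/h
D = CL × Css × τ = 6.528 × 1.13 × 12 = 88.52 mg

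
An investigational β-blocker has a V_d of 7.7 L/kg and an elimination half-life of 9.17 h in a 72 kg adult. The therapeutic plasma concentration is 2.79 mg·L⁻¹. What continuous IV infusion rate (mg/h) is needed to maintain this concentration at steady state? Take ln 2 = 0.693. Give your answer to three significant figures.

Vd = 7.7 L/kg × 72 kg = 554.4 L
CL = ln 2 · Vd / t½ = 0.693 × 554.4 / 9.17 = 41.90 L/h
Infusion rate = CL × Css = 41.90 × 2.79 = 116.9 mg/h

117 mg/h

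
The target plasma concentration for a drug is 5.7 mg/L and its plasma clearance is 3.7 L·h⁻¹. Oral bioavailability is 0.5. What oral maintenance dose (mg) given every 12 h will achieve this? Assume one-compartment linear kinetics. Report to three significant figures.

506 mg

D = CL × Css × τ / F = 3.700 × 5.7 × 12 / 0.5 = 506.2 mg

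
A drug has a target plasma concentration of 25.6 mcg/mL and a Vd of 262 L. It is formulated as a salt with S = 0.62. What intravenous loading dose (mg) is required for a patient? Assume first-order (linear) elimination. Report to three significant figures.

LD = Vd × C / S = 262.0 × 25.60 / 0.62 = 10820 mg

10800 mg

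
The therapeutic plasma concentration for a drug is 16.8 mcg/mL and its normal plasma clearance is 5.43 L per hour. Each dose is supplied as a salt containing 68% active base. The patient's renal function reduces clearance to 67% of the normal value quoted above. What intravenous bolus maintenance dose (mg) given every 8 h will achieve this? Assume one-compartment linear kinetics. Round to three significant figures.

Patient clearance = 0.67 × 5.430 = 3.638 L/h
D = CL × Css × τ / S = 3.638 × 16.8 × 8 / 0.68 = 719.0 mg

719 mg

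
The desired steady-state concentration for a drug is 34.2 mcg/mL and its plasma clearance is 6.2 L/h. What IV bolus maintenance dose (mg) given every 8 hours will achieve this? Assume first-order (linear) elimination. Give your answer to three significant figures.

1700 mg

D = CL × Css × τ = 6.200 × 34.2 × 8 = 1696 mg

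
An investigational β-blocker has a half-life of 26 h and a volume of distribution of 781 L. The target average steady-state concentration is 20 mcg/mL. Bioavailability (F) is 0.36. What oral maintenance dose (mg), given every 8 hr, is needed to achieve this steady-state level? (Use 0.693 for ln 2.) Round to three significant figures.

k = 0.693/26 = 0.02665 h⁻¹, so CL = k·Vd = 0.02665 × 781.0 = 20.81 L/h
D = CL × Css × τ / F = 20.81 × 20 × 8 / 0.36 = 9249 mg

9250 mg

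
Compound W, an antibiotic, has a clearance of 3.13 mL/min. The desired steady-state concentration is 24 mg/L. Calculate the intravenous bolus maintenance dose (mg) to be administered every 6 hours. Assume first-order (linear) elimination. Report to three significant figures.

CL = 3.13 mL/min = 3.13 × 0.06 = 0.1878 L/h
At steady state, dose per interval replaces the amount cleared in that interval: D/τ = CL·Css.
D = CL × Css × τ = 0.1878 × 24 × 6 = 27.04 mg

27.0 mg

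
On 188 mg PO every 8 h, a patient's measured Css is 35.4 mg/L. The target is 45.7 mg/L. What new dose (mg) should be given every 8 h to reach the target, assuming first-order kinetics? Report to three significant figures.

243 mg

For first-order elimination, Css ∝ F·D/(CL·τ); F and CL are unchanged, so Css ∝ D/τ.
D₂ = D₁ × (Css,target / Css,current) = 188 × 45.7/35.4 = 242.7 mg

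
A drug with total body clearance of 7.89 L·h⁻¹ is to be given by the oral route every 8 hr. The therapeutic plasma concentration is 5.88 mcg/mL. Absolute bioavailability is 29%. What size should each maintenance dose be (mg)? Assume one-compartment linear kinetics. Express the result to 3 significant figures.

1280 mg

D = CL × Css × τ / F = 7.890 × 5.88 × 8 / 0.29 = 1280 mg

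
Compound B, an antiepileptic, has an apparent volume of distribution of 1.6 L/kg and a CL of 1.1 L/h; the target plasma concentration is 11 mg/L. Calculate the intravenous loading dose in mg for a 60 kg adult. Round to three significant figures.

Total Vd = 1.6 × 60 = 96.00 L
LD = Vd × C = 96.00 × 11.00 = 1056 mg

1060 mg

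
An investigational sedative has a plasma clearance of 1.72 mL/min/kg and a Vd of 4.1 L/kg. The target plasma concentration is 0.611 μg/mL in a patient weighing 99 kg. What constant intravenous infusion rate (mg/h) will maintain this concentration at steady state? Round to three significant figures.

6.24 mg/h

CL = 1.72 mL/min/kg × 99 kg = 170.3 mL/min = 170.3 × 60/1000 = 10.22 L/h
At steady state, infusion rate equals elimination rate: rate in = CL × Css.
Infusion rate = CL · Css = 10.22 L/h × 0.611 mg/L = 6.244 mg/h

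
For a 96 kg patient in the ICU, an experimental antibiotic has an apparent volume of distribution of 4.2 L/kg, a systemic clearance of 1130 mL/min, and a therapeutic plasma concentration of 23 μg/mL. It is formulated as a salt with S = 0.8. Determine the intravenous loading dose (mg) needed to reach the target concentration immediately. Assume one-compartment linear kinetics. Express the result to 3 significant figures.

Vd(total) = 96 kg × 4.2 L/kg = 403.2 L
LD = Vd × C / S = 403.2 × 23.00 / 0.8 = 11590 mg

11600 mg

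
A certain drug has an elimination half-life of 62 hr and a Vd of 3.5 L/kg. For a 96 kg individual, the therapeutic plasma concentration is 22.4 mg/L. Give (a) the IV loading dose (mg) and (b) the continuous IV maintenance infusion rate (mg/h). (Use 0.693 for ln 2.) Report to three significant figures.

(a) 7530 mg; (b) 84.1 mg/h

Vd = 3.5 L/kg × 96 kg = 336.0 L
LD = Vd × C = 336.0 × 22.4 = 7526 mg
CL = 0.693 × Vd / t½ = 0.693 × 336.0 / 62 = 3.756 L/h
Infusion rate = CL × Css = 3.756 × 22.4 = 84.13 mg/h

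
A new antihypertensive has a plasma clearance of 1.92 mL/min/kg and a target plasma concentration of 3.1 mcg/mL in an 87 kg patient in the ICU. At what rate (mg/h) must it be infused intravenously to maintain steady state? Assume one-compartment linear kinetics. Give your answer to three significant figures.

31.1 mg/h

CL = 1.92 mL/min/kg × 87 kg = 167.0 mL/min = 167.0 × 60/1000 = 10.02 L/h
Infusion rate = CL · Css = 10.02 L/h × 3.1 mg/L = 31.06 mg/h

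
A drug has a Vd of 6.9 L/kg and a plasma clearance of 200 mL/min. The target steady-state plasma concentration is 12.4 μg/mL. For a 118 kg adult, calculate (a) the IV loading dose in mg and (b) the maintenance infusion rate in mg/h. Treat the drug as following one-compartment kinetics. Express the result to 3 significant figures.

(a) 10100 mg; (b) 149 mg/h

Vd(total) = 118 kg × 6.9 L/kg = 814.2 L
LD = Vd · C_target = 814.2 × 12.4 = 10100 mg
CL = 200 mL/min × 60/1000 = 12.00 L/h
Maintenance infusion rate = CL × Css = 12.00 × 12.4 = 148.8 mg/h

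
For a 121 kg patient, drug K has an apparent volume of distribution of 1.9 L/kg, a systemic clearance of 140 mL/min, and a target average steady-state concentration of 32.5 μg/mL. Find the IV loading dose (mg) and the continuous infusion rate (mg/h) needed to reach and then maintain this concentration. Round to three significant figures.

(a) 7470 mg; (b) 273 mg/h

Vd = 1.9 L/kg × 121 kg = 229.9 L
LD = Vd · C_target = 229.9 × 32.5 = 7472 mg
Convert clearance: 140 mL/min × 60 min/h ÷ 1000 mL/L = 8.400 L/h
Infusion rate = 8.400 L/h × 32.5 mg/L = 273.0 mg/h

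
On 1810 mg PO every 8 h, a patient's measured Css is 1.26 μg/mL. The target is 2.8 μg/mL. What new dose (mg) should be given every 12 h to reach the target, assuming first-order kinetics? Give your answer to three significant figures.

6030 mg

With linear kinetics, Css is proportional to dose rate (D/τ) at fixed clearance.
D₂ = D₁ × (Css,target / Css,current) × (τ₂/τ₁) = 1810 × (2.8/1.26) × (12/8) = 6033 mg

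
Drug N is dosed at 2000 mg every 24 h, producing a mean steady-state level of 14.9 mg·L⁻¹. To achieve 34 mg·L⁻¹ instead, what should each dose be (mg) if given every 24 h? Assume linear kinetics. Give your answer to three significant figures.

4560 mg

For first-order elimination, Css ∝ F·D/(CL·τ); F and CL are unchanged, so Css ∝ D/τ.
D₂ = D₁ × (Css,target / Css,current) = 2000 × 34/14.9 = 4564 mg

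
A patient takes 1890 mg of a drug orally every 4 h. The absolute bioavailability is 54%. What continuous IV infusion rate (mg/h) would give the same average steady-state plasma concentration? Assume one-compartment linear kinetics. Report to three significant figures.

Equivalent systemic input: infusion rate = F·D/τ.
Rate = 0.54 × 1890 / 4 = 255.2 mg/h

255 mg/h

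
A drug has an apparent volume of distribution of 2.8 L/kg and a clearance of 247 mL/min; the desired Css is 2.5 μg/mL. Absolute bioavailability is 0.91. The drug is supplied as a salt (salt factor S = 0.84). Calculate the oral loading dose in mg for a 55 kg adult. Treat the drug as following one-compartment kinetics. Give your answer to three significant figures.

504 mg

Vd = 2.8 L/kg × 55 kg = 154.0 L
The loading dose fills Vd to the target concentration.
LD = Vd × C / F / S = 154.0 × 2.500 / 0.91 / 0.84 = 503.7 mg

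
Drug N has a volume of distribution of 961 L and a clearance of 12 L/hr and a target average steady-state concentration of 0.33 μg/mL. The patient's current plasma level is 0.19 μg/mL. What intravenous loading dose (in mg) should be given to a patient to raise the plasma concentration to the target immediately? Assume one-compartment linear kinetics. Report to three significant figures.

Concentration deficit ΔC = 0.33 − 0.19 = 0.1400 mg/L
LD = Vd × ΔC = 961.0 × 0.1400 = 134.5 mg

135 mg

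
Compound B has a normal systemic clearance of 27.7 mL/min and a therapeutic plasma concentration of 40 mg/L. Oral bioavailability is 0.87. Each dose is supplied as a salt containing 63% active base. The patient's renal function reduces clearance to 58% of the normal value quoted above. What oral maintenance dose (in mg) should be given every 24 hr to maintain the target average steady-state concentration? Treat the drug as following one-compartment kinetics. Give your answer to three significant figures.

1690 mg

CL = 27.7 mL/min = 27.7 × 0.06 = 1.662 L/h
Patient clearance = 0.58 × 1.662 = 0.9640 L/h
At steady state, dose per interval replaces the amount cleared in that interval: F·S·D/τ = CL·Css.
D = CL × Css × τ / F / S = 0.9640 × 40 × 24 / 0.87 / 0.63 = 1688 mg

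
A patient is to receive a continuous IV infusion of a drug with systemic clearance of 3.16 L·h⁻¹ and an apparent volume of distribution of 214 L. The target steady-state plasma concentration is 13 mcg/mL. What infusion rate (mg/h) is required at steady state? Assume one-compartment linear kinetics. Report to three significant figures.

41.1 mg/h

R₀ = 3.160 × 13 = 41.08 mg/h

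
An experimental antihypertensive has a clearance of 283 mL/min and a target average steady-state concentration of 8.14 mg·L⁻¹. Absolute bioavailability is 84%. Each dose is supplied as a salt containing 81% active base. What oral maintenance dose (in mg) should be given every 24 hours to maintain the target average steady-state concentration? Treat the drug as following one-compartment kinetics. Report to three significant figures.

4880 mg

CL = 283 mL/min = 283 × 0.06 = 16.98 L/h
D = CL × Css × τ / F / S = 16.98 × 8.14 × 24 / 0.84 / 0.81 = 4875 mg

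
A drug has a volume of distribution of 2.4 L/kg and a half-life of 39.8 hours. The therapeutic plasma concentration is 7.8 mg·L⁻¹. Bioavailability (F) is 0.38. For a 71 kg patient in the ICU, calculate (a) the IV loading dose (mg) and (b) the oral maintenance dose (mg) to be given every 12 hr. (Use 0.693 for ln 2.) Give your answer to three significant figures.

Vd = 2.4 L/kg × 71 kg = 170.4 L
LD = Vd × C = 170.4 × 7.8 = 1329 mg
CL = 0.693 × Vd / t½ = 0.693 × 170.4 / 39.8 = 2.967 L/h
D = CL × Css × τ / F = 2.967 × 7.8 × 12 / 0.38 = 730.8 mg

(a) 1330 mg; (b) 731 mg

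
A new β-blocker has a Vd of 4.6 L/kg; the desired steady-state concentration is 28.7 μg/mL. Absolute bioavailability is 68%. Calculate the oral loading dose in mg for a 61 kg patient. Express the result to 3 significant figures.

Vd = 4.6 L/kg × 61 kg = 280.6 L
LD = Vd × C / F = 280.6 × 28.70 / 0.68 = 11840 mg

11800 mg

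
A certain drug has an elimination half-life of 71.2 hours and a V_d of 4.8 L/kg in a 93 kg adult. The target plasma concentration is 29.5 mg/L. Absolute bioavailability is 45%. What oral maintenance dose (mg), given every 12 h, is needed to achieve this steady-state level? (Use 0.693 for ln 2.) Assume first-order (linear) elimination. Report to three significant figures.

3420 mg

Total Vd = 4.8 × 93 = 446.4 L
k = 0.693/71.2 = 0.009733 h⁻¹, so CL = k·Vd = 0.009733 × 446.4 = 4.345 L/h
D = CL × Css × τ / F = 4.345 × 29.5 × 12 / 0.45 = 3418 mg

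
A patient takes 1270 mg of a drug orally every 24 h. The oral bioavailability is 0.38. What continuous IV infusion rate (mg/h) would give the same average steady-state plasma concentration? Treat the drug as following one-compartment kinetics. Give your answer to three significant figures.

Equivalent systemic input: infusion rate = F·D/τ.
Rate = 0.38 × 1270 / 24 = 20.11 mg/h

20.1 mg/h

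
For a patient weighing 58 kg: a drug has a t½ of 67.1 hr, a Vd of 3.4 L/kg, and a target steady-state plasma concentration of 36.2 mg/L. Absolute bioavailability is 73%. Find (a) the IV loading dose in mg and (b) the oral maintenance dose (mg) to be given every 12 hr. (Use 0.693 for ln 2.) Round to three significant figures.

Vd(total) = 58 kg × 3.4 L/kg = 197.2 L
LD = Vd × C = 197.2 × 36.2 = 7139 mg
CL = 0.693 × Vd / t½ = 0.693 × 197.2 / 67.1 = 2.037 L/h
D = CL × Css × τ / F = 2.037 × 36.2 × 12 / 0.73 = 1212 mg

(a) 7140 mg; (b) 1210 mg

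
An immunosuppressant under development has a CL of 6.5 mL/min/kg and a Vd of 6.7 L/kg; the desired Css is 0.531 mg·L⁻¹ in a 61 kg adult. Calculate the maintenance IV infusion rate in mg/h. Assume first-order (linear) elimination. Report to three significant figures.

CL = 6.5 mL/min/kg × 61 kg = 396.5 mL/min = 396.5 × 60/1000 = 23.79 L/h
Vd does not affect the maintenance rate; only clearance governs steady-state input.
Rate = CL × Css = 23.79 × 0.531 = 12.63 mg/h

12.6 mg/h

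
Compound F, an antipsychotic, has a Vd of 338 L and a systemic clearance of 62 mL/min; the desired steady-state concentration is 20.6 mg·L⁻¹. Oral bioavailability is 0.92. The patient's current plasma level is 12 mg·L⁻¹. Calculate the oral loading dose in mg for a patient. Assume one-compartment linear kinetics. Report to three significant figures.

Concentration deficit ΔC = 20.6 − 12 = 8.600 mg/L
LD = Vd × ΔC / F = 338.0 × 8.600 / 0.92 = 3160 mg

3160 mg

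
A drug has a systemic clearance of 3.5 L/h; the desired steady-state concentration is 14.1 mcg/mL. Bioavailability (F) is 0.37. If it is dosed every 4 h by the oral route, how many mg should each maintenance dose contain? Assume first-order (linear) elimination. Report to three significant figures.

534 mg

D = CL × Css × τ / F = 3.500 × 14.1 × 4 / 0.37 = 533.5 mg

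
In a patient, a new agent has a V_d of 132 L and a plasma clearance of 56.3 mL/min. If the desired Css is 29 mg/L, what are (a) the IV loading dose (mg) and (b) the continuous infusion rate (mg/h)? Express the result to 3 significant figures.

LD = Vd · C_target = 132.0 × 29 = 3828 mg
CL = 56.3 mL/min × 60/1000 = 3.378 L/h
Infusion rate = 3.378 L/h × 29 mg/L = 97.96 mg/h

(a) 3830 mg; (b) 98.0 mg/h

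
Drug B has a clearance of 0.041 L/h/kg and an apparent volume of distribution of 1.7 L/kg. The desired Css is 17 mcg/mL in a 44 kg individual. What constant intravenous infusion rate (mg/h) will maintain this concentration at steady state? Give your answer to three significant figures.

30.7 mg/h

CL = 0.041 L/h/kg × 44 kg = 1.804 L/h
Vd does not affect the maintenance rate; only clearance governs steady-state input.
R₀ = 1.804 × 17 = 30.67 mg/h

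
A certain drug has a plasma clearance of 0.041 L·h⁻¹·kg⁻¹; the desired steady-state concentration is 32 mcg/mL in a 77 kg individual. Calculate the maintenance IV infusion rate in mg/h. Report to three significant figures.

CL = 0.041 L·h⁻¹·kg⁻¹ × 77 kg = 3.157 L/h
At steady state, infusion rate equals elimination rate: rate in = CL × Css.
Infusion rate = CL · Css = 3.157 L/h × 32 mg/L = 101.0 mg/h

101 mg/h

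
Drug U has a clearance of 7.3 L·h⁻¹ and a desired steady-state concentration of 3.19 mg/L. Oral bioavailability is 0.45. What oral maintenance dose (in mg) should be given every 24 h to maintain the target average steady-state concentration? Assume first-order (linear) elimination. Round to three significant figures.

D = CL × Css × τ / F = 7.300 × 3.19 × 24 / 0.45 = 1242 mg

1240 mg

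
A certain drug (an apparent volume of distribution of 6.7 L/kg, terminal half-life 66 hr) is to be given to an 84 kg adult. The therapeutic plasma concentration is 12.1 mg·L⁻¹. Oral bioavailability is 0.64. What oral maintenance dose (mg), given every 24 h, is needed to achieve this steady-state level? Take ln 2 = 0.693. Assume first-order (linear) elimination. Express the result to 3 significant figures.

2680 mg

Vd(total) = 84 kg × 6.7 L/kg = 562.8 L
CL = 0.693 × Vd / t½ = 0.693 × 562.8 / 66 = 5.909 L/h
D = CL × Css × τ / F = 5.909 × 12.1 × 24 / 0.64 = 2681 mg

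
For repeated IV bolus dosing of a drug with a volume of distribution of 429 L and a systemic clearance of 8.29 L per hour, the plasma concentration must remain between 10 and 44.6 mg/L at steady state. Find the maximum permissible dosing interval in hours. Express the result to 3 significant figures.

k = CL / Vd = 8.290 / 429.0 = 0.01932 h⁻¹
Between IV bolus doses, concentration decays as C = C₀·e^(−kτ), so C_peak/C_trough = e^(kτ).
τ_max = ln(C_peak/C_trough) / k = ln(44.6/10) / 0.01932 = 1.495 / 0.01932 = 77.38 h

77.4 h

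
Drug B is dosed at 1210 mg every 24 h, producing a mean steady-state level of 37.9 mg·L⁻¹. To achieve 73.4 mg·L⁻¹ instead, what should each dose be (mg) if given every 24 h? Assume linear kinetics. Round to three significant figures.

2340 mg

With linear kinetics, Css is proportional to dose rate (D/τ) at fixed clearance.
D₂ = D₁ × (Css,target / Css,current) = 1210 × 73.4/37.9 = 2343 mg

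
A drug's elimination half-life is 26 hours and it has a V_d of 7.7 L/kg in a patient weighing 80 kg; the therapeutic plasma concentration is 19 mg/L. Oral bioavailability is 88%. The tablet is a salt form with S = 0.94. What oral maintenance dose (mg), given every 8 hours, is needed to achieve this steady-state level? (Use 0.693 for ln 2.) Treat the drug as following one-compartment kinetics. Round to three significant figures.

Vd = 7.7 L/kg × 80 kg = 616.0 L
k = 0.693/26 = 0.02665 h⁻¹, so CL = k·Vd = 0.02665 × 616.0 = 16.42 L/h
D = CL × Css × τ / F / S = 16.42 × 19 × 8 / 0.88 / 0.94 = 3017 mg

3020 mg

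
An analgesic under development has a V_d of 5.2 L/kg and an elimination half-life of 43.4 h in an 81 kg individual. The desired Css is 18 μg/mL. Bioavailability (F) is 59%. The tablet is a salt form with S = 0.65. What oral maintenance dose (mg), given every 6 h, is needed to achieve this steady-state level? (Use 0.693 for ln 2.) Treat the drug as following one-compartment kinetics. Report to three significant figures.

Vd = 5.2 L/kg × 81 kg = 421.2 L
CL = 0.693 × Vd / t½ = 0.693 × 421.2 / 43.4 = 6.726 L/h
D = CL × Css × τ / F / S = 6.726 × 18 × 6 / 0.59 / 0.65 = 1894 mg

1890 mg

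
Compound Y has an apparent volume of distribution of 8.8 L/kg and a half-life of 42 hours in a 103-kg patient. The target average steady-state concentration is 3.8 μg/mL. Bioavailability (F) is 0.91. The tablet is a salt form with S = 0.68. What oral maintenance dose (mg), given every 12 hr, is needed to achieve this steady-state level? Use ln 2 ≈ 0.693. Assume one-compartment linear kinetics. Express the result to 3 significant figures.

1100 mg

Vd(total) = 103 kg × 8.8 L/kg = 906.4 L
CL = ln 2 · Vd / t½ = 0.693 × 906.4 / 42 = 14.96 L/h
D = CL × Css × τ / F / S = 14.96 × 3.8 × 12 / 0.91 / 0.68 = 1102 mg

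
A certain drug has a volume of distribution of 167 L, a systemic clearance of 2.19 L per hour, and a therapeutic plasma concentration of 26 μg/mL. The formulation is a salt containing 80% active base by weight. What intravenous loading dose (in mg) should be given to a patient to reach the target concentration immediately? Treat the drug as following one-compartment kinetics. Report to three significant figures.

5430 mg

LD = Vd × C / S = 167.0 × 26.00 / 0.8 = 5428 mg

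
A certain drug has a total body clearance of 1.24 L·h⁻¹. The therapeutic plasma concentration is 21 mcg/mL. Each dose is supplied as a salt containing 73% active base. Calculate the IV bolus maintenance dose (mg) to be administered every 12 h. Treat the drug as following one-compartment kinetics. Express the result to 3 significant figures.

D = CL × Css × τ / S = 1.240 × 21 × 12 / 0.73 = 428.1 mg

428 mg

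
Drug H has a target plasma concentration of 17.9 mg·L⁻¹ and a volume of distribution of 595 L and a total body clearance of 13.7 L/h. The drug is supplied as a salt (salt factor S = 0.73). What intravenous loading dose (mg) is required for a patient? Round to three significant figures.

14600 mg

LD = Vd × C / S = 595.0 × 17.90 / 0.73 = 14590 mg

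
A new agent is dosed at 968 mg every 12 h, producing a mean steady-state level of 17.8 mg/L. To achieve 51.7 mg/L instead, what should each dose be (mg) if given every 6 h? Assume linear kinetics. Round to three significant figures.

1410 mg

For first-order elimination, Css ∝ F·D/(CL·τ); F and CL are unchanged, so Css ∝ D/τ.
D₂ = D₁ × (Css,target / Css,current) × (τ₂/τ₁) = 968 × (51.7/17.8) × (6/12) = 1406 mg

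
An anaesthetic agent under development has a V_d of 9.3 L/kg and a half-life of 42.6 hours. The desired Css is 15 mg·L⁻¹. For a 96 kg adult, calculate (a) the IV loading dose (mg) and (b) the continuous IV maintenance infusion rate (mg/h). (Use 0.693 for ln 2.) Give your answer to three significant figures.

Vd(total) = 96 kg × 9.3 L/kg = 892.8 L
LD = Vd × C = 892.8 × 15 = 13390 mg
CL = 0.693 × Vd / t½ = 0.693 × 892.8 / 42.6 = 14.52 L/h
Infusion rate = CL × Css = 14.52 × 15 = 217.8 mg/h

(a) 13400 mg; (b) 218 mg/h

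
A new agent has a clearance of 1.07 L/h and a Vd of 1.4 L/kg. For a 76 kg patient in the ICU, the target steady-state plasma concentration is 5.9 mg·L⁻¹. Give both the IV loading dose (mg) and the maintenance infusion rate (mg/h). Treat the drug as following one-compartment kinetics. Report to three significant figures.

Vd = 1.4 L/kg × 76 kg = 106.4 L
Loading: fill Vd to C_target → 106.4 L × 5.9 mg/L = 627.8 mg
Maintenance infusion rate = CL × Css = 1.070 × 5.9 = 6.313 mg/h

(a) 628 mg; (b) 6.31 mg/h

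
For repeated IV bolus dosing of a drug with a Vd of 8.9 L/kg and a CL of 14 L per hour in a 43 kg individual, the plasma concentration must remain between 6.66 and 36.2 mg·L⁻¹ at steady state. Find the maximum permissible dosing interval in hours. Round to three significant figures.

46.3 h

Vd = 8.9 L/kg × 43 kg = 382.7 L
k = CL / Vd = 14.00 / 382.7 = 0.03658 h⁻¹
Between IV bolus doses, concentration decays as C = C₀·e^(−kτ), so C_peak/C_trough = e^(kτ).
τ_max = ln(C_peak/C_trough) / k = ln(36.2/6.66) / 0.03658 = 1.693 / 0.03658 = 46.28 h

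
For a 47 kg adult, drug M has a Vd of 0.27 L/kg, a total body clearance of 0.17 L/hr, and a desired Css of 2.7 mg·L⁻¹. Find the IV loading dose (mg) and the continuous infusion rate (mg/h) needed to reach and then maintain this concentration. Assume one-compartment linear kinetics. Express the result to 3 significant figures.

(a) 34.3 mg; (b) 0.459 mg/h

Total Vd = 0.27 × 47 = 12.69 L
Loading: fill Vd to C_target → 12.69 L × 2.7 mg/L = 34.26 mg
Maintenance: replace elimination → rate = CL × Css = 0.1700 × 2.7 = 0.4590 mg/h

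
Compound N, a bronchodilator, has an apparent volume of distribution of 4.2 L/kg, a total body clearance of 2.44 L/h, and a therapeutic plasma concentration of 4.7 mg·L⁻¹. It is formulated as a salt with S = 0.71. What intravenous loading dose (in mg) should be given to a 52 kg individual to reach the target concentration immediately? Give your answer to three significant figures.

1450 mg

Total Vd = 4.2 × 52 = 218.4 L
Loading dose depends on Vd (not clearance): it fills the distribution volume.
LD = Vd × C / S = 218.4 × 4.700 / 0.71 = 1446 mg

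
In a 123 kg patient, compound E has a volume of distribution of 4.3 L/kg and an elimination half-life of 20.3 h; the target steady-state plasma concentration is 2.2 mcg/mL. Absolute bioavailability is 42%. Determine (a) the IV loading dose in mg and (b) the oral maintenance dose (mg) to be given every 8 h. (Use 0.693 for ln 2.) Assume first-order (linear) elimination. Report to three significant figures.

Vd = 4.3 L/kg × 123 kg = 528.9 L
LD = Vd × C = 528.9 × 2.2 = 1164 mg
CL = 0.693 × Vd / t½ = 0.693 × 528.9 / 20.3 = 18.06 L/h
D = CL × Css × τ / F = 18.06 × 2.2 × 8 / 0.42 = 756.8 mg

(a) 1160 mg; (b) 757 mg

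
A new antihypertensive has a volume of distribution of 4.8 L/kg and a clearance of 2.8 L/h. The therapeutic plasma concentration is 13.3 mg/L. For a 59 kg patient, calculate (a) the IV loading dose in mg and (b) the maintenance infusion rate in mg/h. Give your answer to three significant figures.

(a) 3770 mg; (b) 37.2 mg/h

Total Vd = 4.8 × 59 = 283.2 L
Loading: fill Vd to C_target → 283.2 L × 13.3 mg/L = 3767 mg
Maintenance infusion rate = CL × Css = 2.800 × 13.3 = 37.24 mg/h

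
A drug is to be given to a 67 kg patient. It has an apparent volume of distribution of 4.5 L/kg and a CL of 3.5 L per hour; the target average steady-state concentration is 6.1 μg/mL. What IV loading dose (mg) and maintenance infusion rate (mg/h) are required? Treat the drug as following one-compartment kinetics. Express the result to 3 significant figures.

Vd = 4.5 L/kg × 67 kg = 301.5 L
Loading dose = Vd × C = 301.5 × 6.1 = 1839 mg
Maintenance infusion rate = CL × Css = 3.500 × 6.1 = 21.35 mg/h

(a) 1840 mg; (b) 21.4 mg/h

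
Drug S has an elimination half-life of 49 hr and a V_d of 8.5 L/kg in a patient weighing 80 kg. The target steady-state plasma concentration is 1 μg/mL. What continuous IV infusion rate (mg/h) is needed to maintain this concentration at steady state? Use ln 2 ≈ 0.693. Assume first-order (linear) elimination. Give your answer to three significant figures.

Vd = 8.5 L/kg × 80 kg = 680.0 L
CL = 0.693 × Vd / t½ = 0.693 × 680.0 / 49 = 9.617 L/h
Infusion rate = CL × Css = 9.617 × 1 = 9.617 mg/h

9.62 mg/h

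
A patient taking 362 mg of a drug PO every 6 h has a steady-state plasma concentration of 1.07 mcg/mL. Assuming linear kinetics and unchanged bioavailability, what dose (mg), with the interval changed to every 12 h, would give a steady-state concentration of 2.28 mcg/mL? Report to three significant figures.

1540 mg

For first-order elimination, Css ∝ F·D/(CL·τ); F and CL are unchanged, so Css ∝ D/τ.
D₂ = D₁ × (Css,target / Css,current) × (τ₂/τ₁) = 362 × (2.28/1.07) × (12/6) = 1543 mg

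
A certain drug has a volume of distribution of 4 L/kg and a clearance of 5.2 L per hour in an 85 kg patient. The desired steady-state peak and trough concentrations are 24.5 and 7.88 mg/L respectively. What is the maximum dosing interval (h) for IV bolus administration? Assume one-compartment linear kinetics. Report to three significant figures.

74.2 h

Vd = 4 L/kg × 85 kg = 340.0 L
k = CL / Vd = 5.200 / 340.0 = 0.01529 h⁻¹
Between IV bolus doses, concentration decays as C = C₀·e^(−kτ), so C_peak/C_trough = e^(kτ).
τ_max = ln(C_peak/C_trough) / k = ln(24.5/7.88) / 0.01529 = 1.134 / 0.01529 = 74.17 h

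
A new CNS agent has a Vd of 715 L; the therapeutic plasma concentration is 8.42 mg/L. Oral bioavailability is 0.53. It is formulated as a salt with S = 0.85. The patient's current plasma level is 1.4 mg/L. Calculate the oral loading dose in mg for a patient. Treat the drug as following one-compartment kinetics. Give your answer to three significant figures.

11100 mg

The loading dose fills Vd to the target concentration.
Concentration deficit ΔC = 8.42 − 1.4 = 7.020 mg/L
LD = Vd × ΔC / F / S = 715.0 × 7.020 / 0.53 / 0.85 = 11140 mg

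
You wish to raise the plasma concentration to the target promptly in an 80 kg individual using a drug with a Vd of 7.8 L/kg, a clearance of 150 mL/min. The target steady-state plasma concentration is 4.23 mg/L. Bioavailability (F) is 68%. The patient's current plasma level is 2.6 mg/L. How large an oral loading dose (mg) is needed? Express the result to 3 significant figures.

1500 mg

Vd = 7.8 L/kg × 80 kg = 624.0 L
Concentration deficit ΔC = 4.23 − 2.6 = 1.630 mg/L
LD = Vd × ΔC / F = 624.0 × 1.630 / 0.68 = 1496 mg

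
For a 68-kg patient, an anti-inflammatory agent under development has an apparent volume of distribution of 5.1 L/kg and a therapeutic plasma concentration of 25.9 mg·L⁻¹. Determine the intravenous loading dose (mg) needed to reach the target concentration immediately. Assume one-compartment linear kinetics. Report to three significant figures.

8980 mg

Vd(total) = 68 kg × 5.1 L/kg = 346.8 L
LD = Vd × C = 346.8 × 25.90 = 8982 mg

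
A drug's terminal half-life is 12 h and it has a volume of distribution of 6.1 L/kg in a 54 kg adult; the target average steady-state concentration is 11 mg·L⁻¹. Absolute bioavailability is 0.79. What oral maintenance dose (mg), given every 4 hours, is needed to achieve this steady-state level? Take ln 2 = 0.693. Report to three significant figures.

Total Vd = 6.1 × 54 = 329.4 L
CL = 0.693 × Vd / t½ = 0.693 × 329.4 / 12 = 19.02 L/h
D = CL × Css × τ / F = 19.02 × 11 × 4 / 0.79 = 1059 mg

1060 mg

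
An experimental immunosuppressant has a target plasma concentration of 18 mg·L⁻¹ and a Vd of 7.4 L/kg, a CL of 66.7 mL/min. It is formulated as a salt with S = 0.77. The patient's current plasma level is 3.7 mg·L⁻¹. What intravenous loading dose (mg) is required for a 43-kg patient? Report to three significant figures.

Vd(total) = 43 kg × 7.4 L/kg = 318.2 L
Concentration deficit ΔC = 18 − 3.7 = 14.30 mg/L
LD = Vd × ΔC / S = 318.2 × 14.30 / 0.77 = 5909 mg

5910 mg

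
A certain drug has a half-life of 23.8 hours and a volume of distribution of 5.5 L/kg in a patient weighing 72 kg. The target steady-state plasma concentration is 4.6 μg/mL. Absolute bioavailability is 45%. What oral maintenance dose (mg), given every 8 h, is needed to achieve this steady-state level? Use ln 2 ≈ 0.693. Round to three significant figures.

943 mg

Total Vd = 5.5 × 72 = 396.0 L
CL = ln 2 · Vd / t½ = 0.693 × 396.0 / 23.8 = 11.53 L/h
D = CL × Css × τ / F = 11.53 × 4.6 × 8 / 0.45 = 942.9 mg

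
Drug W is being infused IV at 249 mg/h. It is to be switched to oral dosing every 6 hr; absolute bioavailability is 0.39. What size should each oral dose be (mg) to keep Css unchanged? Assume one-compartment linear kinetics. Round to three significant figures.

3830 mg

To maintain the same Css, the systemic dosing rate must be unchanged: F·D/τ = infusion rate.
D = rate × τ / F = 249 × 6 / 0.39 = 3831 mg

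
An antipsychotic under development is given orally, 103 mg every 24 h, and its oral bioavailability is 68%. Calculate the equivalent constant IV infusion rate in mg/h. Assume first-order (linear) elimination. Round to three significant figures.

Equivalent systemic input: infusion rate = F·D/τ.
Rate = 0.68 × 103 / 24 = 2.918 mg/h

2.92 mg/h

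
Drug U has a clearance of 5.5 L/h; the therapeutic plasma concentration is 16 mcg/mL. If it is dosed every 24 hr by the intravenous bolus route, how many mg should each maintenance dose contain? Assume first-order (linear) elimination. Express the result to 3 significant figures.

2110 mg

At steady state, dose per interval replaces the amount cleared in that interval: D/τ = CL·Css.
D = CL × Css × τ = 5.500 × 16 × 24 = 2112 mg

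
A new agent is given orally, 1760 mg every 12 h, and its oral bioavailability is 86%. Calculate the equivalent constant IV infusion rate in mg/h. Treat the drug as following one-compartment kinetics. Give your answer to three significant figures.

Equivalent systemic input: infusion rate = F·D/τ.
Rate = 0.86 × 1760 / 12 = 126.1 mg/h

126 mg/h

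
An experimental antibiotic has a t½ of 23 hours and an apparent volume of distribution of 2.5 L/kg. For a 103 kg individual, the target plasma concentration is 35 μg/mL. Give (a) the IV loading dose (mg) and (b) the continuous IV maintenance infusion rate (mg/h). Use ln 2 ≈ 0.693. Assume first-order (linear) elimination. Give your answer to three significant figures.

Vd(total) = 103 kg × 2.5 L/kg = 257.5 L
LD = Vd × C = 257.5 × 35 = 9013 mg
CL = 0.693 × Vd / t½ = 0.693 × 257.5 / 23 = 7.759 L/h
Infusion rate = CL × Css = 7.759 × 35 = 271.6 mg/h

(a) 9010 mg; (b) 272 mg/h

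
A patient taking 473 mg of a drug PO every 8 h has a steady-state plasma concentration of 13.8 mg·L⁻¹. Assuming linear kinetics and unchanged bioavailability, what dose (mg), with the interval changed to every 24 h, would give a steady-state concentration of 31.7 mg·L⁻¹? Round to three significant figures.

For first-order elimination, Css ∝ F·D/(CL·τ); F and CL are unchanged, so Css ∝ D/τ.
D₂ = D₁ × (Css,target / Css,current) × (τ₂/τ₁) = 473 × (31.7/13.8) × (24/8) = 3260 mg

3260 mg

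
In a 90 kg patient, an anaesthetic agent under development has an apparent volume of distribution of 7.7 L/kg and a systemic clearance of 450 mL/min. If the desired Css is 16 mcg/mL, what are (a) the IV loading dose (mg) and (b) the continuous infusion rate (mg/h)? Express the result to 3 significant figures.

Vd = 7.7 L/kg × 90 kg = 693.0 L
Loading: fill Vd to C_target → 693.0 L × 16 mg/L = 11090 mg
Convert clearance: 450 mL/min × 60 min/h ÷ 1000 mL/L = 27.00 L/h
Maintenance infusion rate = CL × Css = 27.00 × 16 = 432.0 mg/h

(a) 11100 mg; (b) 432 mg/h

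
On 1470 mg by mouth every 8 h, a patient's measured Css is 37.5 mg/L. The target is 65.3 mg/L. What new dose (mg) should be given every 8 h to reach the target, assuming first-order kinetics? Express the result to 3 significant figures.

With linear kinetics, Css is proportional to dose rate (D/τ) at fixed clearance.
D₂ = D₁ × (Css,target / Css,current) = 1470 × 65.3/37.5 = 2560 mg

2560 mg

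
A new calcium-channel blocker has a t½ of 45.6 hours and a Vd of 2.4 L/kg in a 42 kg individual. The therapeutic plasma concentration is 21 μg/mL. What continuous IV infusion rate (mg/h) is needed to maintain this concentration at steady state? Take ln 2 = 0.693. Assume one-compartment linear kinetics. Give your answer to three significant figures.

Vd(total) = 42 kg × 2.4 L/kg = 100.8 L
k = 0.693/45.6 = 0.01520 h⁻¹, so CL = k·Vd = 0.01520 × 100.8 = 1.532 L/h
Infusion rate = CL × Css = 1.532 × 21 = 32.17 mg/h

32.2 mg/h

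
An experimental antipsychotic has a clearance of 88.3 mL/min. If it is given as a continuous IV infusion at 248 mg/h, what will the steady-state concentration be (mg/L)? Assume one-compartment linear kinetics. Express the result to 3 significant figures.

Convert clearance: 88.3 mL/min × 60 min/h ÷ 1000 mL/L = 5.298 L/h
Css = rate / CL = 248 / 5.298 = 46.81 mg/L

46.8 mg/L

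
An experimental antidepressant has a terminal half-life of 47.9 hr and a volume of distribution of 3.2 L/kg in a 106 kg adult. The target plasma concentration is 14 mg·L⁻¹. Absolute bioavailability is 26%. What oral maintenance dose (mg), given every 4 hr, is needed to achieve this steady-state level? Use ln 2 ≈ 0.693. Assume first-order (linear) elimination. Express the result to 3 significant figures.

1060 mg

Vd = 3.2 L/kg × 106 kg = 339.2 L
k = 0.693/47.9 = 0.01447 h⁻¹, so CL = k·Vd = 0.01447 × 339.2 = 4.908 L/h
D = CL × Css × τ / F = 4.908 × 14 × 4 / 0.26 = 1057 mg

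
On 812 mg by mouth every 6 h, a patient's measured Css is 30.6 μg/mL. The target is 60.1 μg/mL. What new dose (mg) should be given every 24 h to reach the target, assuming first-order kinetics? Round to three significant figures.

With linear kinetics, Css is proportional to dose rate (D/τ) at fixed clearance.
D₂ = D₁ × (Css,target / Css,current) × (τ₂/τ₁) = 812 × (60.1/30.6) × (24/6) = 6379 mg

6380 mg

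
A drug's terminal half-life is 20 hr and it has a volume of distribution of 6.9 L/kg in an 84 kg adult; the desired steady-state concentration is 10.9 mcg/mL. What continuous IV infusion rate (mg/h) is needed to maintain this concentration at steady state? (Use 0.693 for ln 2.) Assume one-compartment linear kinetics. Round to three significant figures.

Vd(total) = 84 kg × 6.9 L/kg = 579.6 L
CL = 0.693 × Vd / t½ = 0.693 × 579.6 / 20 = 20.08 L/h
Infusion rate = CL × Css = 20.08 × 10.9 = 218.9 mg/h

219 mg/h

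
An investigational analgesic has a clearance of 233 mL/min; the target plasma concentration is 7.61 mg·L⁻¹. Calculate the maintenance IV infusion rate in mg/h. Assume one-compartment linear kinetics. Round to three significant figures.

CL = 233 mL/min = 233 × 0.06 = 13.98 L/h
Rate = CL × Css = 13.98 × 7.61 = 106.4 mg/h

106 mg/h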